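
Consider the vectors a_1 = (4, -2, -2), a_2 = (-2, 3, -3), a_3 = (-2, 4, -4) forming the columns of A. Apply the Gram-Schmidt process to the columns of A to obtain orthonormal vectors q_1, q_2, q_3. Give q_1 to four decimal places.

q_1 = (0.8165, -0.4082, -0.4082)

a_1 = (4, -2, -2); ‖a_1‖ = 4.8990, so q_1 = (0.8165, -0.4082, -0.4082).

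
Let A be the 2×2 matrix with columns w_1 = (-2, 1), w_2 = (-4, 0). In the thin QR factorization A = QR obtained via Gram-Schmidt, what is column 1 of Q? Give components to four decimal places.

e_1 = w_1/‖w_1‖ = (-2, 1)/2.2361 = (-0.8944, 0.4472).

e_1 = (-0.8944, 0.4472)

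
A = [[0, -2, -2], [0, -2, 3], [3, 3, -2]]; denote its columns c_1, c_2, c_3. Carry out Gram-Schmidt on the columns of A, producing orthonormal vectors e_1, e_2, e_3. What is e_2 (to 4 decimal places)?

e_2 = (-0.7071, -0.7071, 0.0000)

c_1 = (0, 0, 3); ‖c_1‖ = 3.0000, so e_1 = (0.0000, 0.0000, 1.0000).
e_1·c_2 = 0.0000·(-2) + 0.0000·(-2) + 1.0000·3 = 3.0000.
u_2 = c_2 − 3.0000·e_1 = (-2.0000, -2.0000, 0.0000).
‖u_2‖ = 2.8284, so e_2 = (-0.7071, -0.7071, 0.0000).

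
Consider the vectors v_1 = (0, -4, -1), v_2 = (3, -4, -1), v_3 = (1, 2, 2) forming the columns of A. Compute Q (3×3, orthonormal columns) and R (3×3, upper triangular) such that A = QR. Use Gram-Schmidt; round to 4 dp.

Q = [[0.0000, 1.0000, 0.0000], [-0.9701, 0.0000, -0.2425], [-0.2425, 0.0000, 0.9701]], R = [[4.1231, 4.1231, -2.4254], [0.0000, 3.0000, 1.0000], [0.0000, 0.0000, 1.4552]]

v_1 = (0, -4, -1); ‖v_1‖ = 4.1231, so e_1 = (0.0000, -0.9701, -0.2425).
e_1·v_2 = 0.0000·3 + (-0.9701)·(-4) + (-0.2425)·(-1) = 4.1231.
u_2 = v_2 − 4.1231·e_1 = (3.0000, 0.0000, 0.0000).
‖u_2‖ = 3.0000, so e_2 = (1.0000, 0.0000, 0.0000).
e_1·v_3 = 0.0000·1 + (-0.9701)·2 + (-0.2425)·2 = -2.4254; e_2·v_3 = 1.0000·1 + 0.0000·2 + 0.0000·2 = 1.0000.
u_3 = v_3 + 2.4254·e_1 − 1.0000·e_2 = (0.0000, -0.3529, 1.4118).
‖u_3‖ = 1.4552, so e_3 = (0.0000, -0.2425, 0.9701).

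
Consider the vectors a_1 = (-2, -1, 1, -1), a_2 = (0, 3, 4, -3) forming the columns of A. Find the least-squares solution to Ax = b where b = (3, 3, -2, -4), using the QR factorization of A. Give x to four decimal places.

e_1 = a_1/‖a_1‖ = (-2, -1, 1, -1)/2.6458 = (-0.7559, -0.3780, 0.3780, -0.3780).
r_{12} = e_1·a_2 = 1.5119.
u_2 = a_2 − 1.5119·e_1 = (1.1429, 3.5714, 3.4286, -2.4286).
‖u_2‖ = 5.6315, so e_2 = (0.2029, 0.6342, 0.6088, -0.4312).
Qᵀb = (-2.6458, 3.0187).
Back-substitute: x_2 = 3.0187/5.6315 = 0.5360.
x_1 = (-2.6458 − 1.5119·0.5360)/2.6458 = -1.3063.

x = (-1.3063, 0.5360)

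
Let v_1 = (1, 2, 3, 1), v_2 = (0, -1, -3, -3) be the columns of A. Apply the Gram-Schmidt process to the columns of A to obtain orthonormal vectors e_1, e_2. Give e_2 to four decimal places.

e_2 = (0.3832, 0.3558, -0.0821, -0.8484)

v_1 = (1, 2, 3, 1); ‖v_1‖ = 3.8730, so e_1 = (0.2582, 0.5164, 0.7746, 0.2582).
e_1·v_2 = 0.2582·0 + 0.5164·(-1) + 0.7746·(-3) + 0.2582·(-3) = -3.6148.
u_2 = v_2 + 3.6148·e_1 = (0.9333, 0.8667, -0.2000, -2.0667).
‖u_2‖ = 2.4358, so e_2 = (0.3832, 0.3558, -0.0821, -0.8484).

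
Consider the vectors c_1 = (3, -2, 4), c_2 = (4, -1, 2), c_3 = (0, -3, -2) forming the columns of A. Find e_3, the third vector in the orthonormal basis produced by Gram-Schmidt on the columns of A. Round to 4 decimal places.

e_1 = c_1/‖c_1‖ = (3, -2, 4)/5.3852 = (0.5571, -0.3714, 0.7428).
r_{12} = e_1·c_2 = 4.0853.
u_2 = c_2 − 4.0853·e_1 = (1.7241, 0.5172, -1.0345).
‖u_2‖ = 2.0761, so e_2 = (0.8305, 0.2491, -0.4983).
r_{13} = e_1·c_3 = -0.3714; r_{23} = e_2·c_3 = 0.2491.
u_3 = c_3 + 0.3714·e_1 − 0.2491·e_2 = (0.0000, -3.2000, -1.6000).
‖u_3‖ = 3.5777, so e_3 = (0.0000, -0.8944, -0.4472).

e_3 = (0.0000, -0.8944, -0.4472)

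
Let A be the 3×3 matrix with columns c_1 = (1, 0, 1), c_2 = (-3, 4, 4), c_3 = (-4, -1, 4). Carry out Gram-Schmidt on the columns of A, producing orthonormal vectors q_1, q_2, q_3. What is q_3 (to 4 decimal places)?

q_3 = (-0.4444, -0.7778, 0.4444)

q_1 = c_1/‖c_1‖ = (1, 0, 1)/1.4142 = (0.7071, 0.0000, 0.7071).
r_{12} = q_1·c_2 = 0.7071.
u_2 = c_2 − 0.7071·q_1 = (-3.5000, 4.0000, 3.5000).
‖u_2‖ = 6.3640, so q_2 = (-0.5500, 0.6285, 0.5500).
r_{13} = q_1·c_3 = 0.0000; r_{23} = q_2·c_3 = 3.7712.
u_3 = c_3 + 0.0000·q_1 − 3.7712·q_2 = (-1.9259, -3.3704, 1.9259).
‖u_3‖ = 4.3333, so q_3 = (-0.4444, -0.7778, 0.4444).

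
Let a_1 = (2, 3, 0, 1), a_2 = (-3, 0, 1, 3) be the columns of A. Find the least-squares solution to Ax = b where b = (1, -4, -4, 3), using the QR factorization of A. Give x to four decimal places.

x = (-0.4942, 0.0272)

q_1 = a_1/‖a_1‖ = (2, 3, 0, 1)/3.7417 = (0.5345, 0.8018, 0.0000, 0.2673).
r_{12} = q_1·a_2 = -0.8018.
u_2 = a_2 + 0.8018·q_1 = (-2.5714, 0.6429, 1.0000, 3.2143).
‖u_2‖ = 4.2845, so q_2 = (-0.6002, 0.1500, 0.2334, 0.7502).
Qᵀb = (-1.8708, 0.1167).
Back-substitute: x_2 = 0.1167/4.2845 = 0.0272.
x_1 = (-1.8708 + 0.8018·0.0272)/3.7417 = -0.4942.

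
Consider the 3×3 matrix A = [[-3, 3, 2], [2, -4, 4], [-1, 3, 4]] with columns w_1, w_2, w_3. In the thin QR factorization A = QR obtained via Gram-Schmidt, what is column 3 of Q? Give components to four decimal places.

q_3 = (0.2294, 0.6882, 0.6882)

w_1 = (-3, 2, -1); ‖w_1‖ = 3.7417, so q_1 = (-0.8018, 0.5345, -0.2673).
q_1·w_2 = (-0.8018)·3 + 0.5345·(-4) + (-0.2673)·3 = -5.3452.
u_2 = w_2 + 5.3452·q_1 = (-1.2857, -1.1429, 1.5714).
‖u_2‖ = 2.3299, so q_2 = (-0.5518, -0.4905, 0.6745).
q_1·w_3 = (-0.8018)·2 + 0.5345·4 + (-0.2673)·4 = -0.5345; q_2·w_3 = (-0.5518)·2 + (-0.4905)·4 + 0.6745·4 = -0.3679.
u_3 = w_3 + 0.5345·q_1 + 0.3679·q_2 = (1.3684, 4.1053, 4.1053).
‖u_3‖ = 5.9648, so q_3 = (0.2294, 0.6882, 0.6882).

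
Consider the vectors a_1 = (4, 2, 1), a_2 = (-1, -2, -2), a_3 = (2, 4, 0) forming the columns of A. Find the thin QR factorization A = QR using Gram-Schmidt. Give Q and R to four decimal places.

Q = [[0.8729, 0.4395, -0.2120], [0.4364, -0.5089, 0.7420], [0.2182, -0.7402, -0.6360]], R = [[4.5826, -2.1822, 3.4915], [0.0000, 2.0587, -1.1566], [0.0000, 0.0000, 2.5440]]

a_1 = (4, 2, 1); ‖a_1‖ = 4.5826, so q_1 = (0.8729, 0.4364, 0.2182).
q_1·a_2 = 0.8729·(-1) + 0.4364·(-2) + 0.2182·(-2) = -2.1822.
u_2 = a_2 + 2.1822·q_1 = (0.9048, -1.0476, -1.5238).
‖u_2‖ = 2.0587, so q_2 = (0.4395, -0.5089, -0.7402).
q_1·a_3 = 0.8729·2 + 0.4364·4 + 0.2182·0 = 3.4915; q_2·a_3 = 0.4395·2 + (-0.5089)·4 + (-0.7402)·0 = -1.1566.
u_3 = a_3 − 3.4915·q_1 + 1.1566·q_2 = (-0.5393, 1.8876, -1.6180).
‖u_3‖ = 2.5440, so q_3 = (-0.2120, 0.7420, -0.6360).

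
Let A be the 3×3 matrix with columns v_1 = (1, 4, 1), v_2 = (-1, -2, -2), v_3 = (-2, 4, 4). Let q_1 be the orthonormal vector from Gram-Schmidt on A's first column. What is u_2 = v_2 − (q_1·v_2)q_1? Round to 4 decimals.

u_2 = (-0.3889, 0.4444, -1.3889)

q_1 = v_1/‖v_1‖ = (1, 4, 1)/4.2426 = (0.2357, 0.9428, 0.2357).
r_{12} = q_1·v_2 = -2.5927.
u_2 = v_2 + 2.5927·q_1 = (-0.3889, 0.4444, -1.3889).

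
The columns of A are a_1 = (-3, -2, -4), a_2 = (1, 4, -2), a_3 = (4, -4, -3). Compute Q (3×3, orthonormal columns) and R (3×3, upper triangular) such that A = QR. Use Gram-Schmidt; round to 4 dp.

e_1 = a_1/‖a_1‖ = (-3, -2, -4)/5.3852 = (-0.5571, -0.3714, -0.7428).
r_{12} = e_1·a_2 = -0.5571.
u_2 = a_2 + 0.5571·e_1 = (0.6897, 3.7931, -2.4138).
‖u_2‖ = 4.5486, so e_2 = (0.1516, 0.8339, -0.5307).
r_{13} = e_1·a_3 = 1.4856; r_{23} = e_2·a_3 = -1.1371.
u_3 = a_3 − 1.4856·e_1 + 1.1371·e_2 = (5.0000, -2.5000, -2.5000).
‖u_3‖ = 6.1237, so e_3 = (0.8165, -0.4082, -0.4082).

Q = [[-0.5571, 0.1516, 0.8165], [-0.3714, 0.8339, -0.4082], [-0.7428, -0.5307, -0.4082]], R = [[5.3852, -0.5571, 1.4856], [0.0000, 4.5486, -1.1371], [0.0000, 0.0000, 6.1237]]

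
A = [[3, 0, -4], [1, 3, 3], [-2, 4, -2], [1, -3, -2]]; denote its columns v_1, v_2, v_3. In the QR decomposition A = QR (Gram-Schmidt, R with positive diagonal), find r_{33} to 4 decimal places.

e_1 = v_1/‖v_1‖ = (3, 1, -2, 1)/3.8730 = (0.7746, 0.2582, -0.5164, 0.2582).
r_{12} = e_1·v_2 = -2.0656.
u_2 = v_2 + 2.0656·e_1 = (1.6000, 3.5333, 2.9333, -2.4667).
‖u_2‖ = 5.4528, so e_2 = (0.2934, 0.6480, 0.5379, -0.4524).
r_{13} = e_1·v_3 = -1.8074; r_{23} = e_2·v_3 = 0.5991.
u_3 = v_3 + 1.8074·e_1 − 0.5991·e_2 = (-2.7758, 3.0785, -3.2556, -1.2623).
r_{33} = ‖u_3‖ = 5.4198.

r_{33} = 5.4198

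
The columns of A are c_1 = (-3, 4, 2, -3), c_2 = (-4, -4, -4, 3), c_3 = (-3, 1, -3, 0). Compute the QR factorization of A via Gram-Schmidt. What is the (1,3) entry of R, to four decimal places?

q_1 = c_1/‖c_1‖ = (-3, 4, 2, -3)/6.1644 = (-0.4867, 0.6489, 0.3244, -0.4867).
r_{13} = q_1·c_3 = 1.1355.

r_{13} = 1.1355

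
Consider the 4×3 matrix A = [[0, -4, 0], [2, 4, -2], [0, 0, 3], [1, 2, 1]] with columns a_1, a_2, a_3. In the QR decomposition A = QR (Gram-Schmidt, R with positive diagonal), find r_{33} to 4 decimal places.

r_{33} = 3.4928

a_1 = (0, 2, 0, 1); ‖a_1‖ = 2.2361, so q_1 = (0.0000, 0.8944, 0.0000, 0.4472).
q_1·a_2 = 0.0000·(-4) + 0.8944·4 + 0.0000·0 + 0.4472·2 = 4.4721.
u_2 = a_2 − 4.4721·q_1 = (-4.0000, 0.0000, 0.0000, 0.0000).
‖u_2‖ = 4.0000, so q_2 = (-1.0000, 0.0000, 0.0000, 0.0000).
q_1·a_3 = 0.0000·0 + 0.8944·(-2) + 0.0000·3 + 0.4472·1 = -1.3416; q_2·a_3 = (-1.0000)·0 + 0.0000·(-2) + 0.0000·3 + 0.0000·1 = 0.0000.
u_3 = a_3 + 1.3416·q_1 + 0.0000·q_2 = (0.0000, -0.8000, 3.0000, 1.6000).
r_{33} = ‖u_3‖ = 3.4928.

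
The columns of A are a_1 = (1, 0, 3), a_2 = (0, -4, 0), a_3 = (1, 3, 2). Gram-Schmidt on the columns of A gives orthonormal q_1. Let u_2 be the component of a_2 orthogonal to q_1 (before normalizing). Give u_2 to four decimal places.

u_2 = (0.0000, -4.0000, 0.0000)

a_1 = (1, 0, 3); ‖a_1‖ = 3.1623, so q_1 = (0.3162, 0.0000, 0.9487).
q_1·a_2 = 0.3162·0 + 0.0000·(-4) + 0.9487·0 = 0.0000.
u_2 = a_2 + 0.0000·q_1 = (0.0000, -4.0000, 0.0000).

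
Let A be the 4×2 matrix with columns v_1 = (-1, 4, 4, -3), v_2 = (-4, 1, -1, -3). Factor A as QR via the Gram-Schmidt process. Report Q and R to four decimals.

q_1 = v_1/‖v_1‖ = (-1, 4, 4, -3)/6.4807 = (-0.1543, 0.6172, 0.6172, -0.4629).
r_{12} = q_1·v_2 = 2.0059.
u_2 = v_2 − 2.0059·q_1 = (-3.6905, -0.2381, -2.2381, -2.0714).
‖u_2‖ = 4.7933, so q_2 = (-0.7699, -0.0497, -0.4669, -0.4321).

Q = [[-0.1543, -0.7699], [0.6172, -0.0497], [0.6172, -0.4669], [-0.4629, -0.4321]], R = [[6.4807, 2.0059], [0.0000, 4.7933]]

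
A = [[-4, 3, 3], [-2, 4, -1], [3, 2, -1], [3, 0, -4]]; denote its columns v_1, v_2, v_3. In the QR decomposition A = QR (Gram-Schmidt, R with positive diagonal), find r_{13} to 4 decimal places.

r_{13} = -4.0555

v_1 = (-4, -2, 3, 3); ‖v_1‖ = 6.1644, so q_1 = (-0.6489, -0.3244, 0.4867, 0.4867).
r_{13} = q_1·v_3 = -4.0555.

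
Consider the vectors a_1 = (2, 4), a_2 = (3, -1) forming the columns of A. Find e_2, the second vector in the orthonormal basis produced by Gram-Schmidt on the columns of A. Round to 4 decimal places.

e_1 = a_1/‖a_1‖ = (2, 4)/4.4721 = (0.4472, 0.8944).
r_{12} = e_1·a_2 = 0.4472.
u_2 = a_2 − 0.4472·e_1 = (2.8000, -1.4000).
‖u_2‖ = 3.1305, so e_2 = (0.8944, -0.4472).

e_2 = (0.8944, -0.4472)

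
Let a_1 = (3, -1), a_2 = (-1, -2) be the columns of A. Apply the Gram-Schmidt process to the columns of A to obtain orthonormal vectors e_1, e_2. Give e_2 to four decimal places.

e_2 = (-0.3162, -0.9487)

a_1 = (3, -1); ‖a_1‖ = 3.1623, so e_1 = (0.9487, -0.3162).
e_1·a_2 = 0.9487·(-1) + (-0.3162)·(-2) = -0.3162.
u_2 = a_2 + 0.3162·e_1 = (-0.7000, -2.1000).
‖u_2‖ = 2.2136, so e_2 = (-0.3162, -0.9487).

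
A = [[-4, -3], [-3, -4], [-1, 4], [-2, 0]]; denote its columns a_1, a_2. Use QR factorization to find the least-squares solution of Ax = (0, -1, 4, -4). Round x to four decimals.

q_1 = a_1/‖a_1‖ = (-4, -3, -1, -2)/5.4772 = (-0.7303, -0.5477, -0.1826, -0.3651).
r_{12} = q_1·a_2 = 3.6515.
u_2 = a_2 − 3.6515·q_1 = (-0.3333, -2.0000, 4.6667, 1.3333).
‖u_2‖ = 5.2599, so q_2 = (-0.0634, -0.3802, 0.8872, 0.2535).
Qᵀb = (1.2780, 2.9151).
Back-substitute: x_2 = 2.9151/5.2599 = 0.5542.
x_1 = (1.2780 − 3.6515·0.5542)/5.4772 = -0.1361.

x = (-0.1361, 0.5542)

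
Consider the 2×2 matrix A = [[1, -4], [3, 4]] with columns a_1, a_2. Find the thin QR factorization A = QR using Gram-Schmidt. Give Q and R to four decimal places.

a_1 = (1, 3); ‖a_1‖ = 3.1623, so q_1 = (0.3162, 0.9487).
q_1·a_2 = 0.3162·(-4) + 0.9487·4 = 2.5298.
u_2 = a_2 − 2.5298·q_1 = (-4.8000, 1.6000).
‖u_2‖ = 5.0596, so q_2 = (-0.9487, 0.3162).

Q = [[0.3162, -0.9487], [0.9487, 0.3162]], R = [[3.1623, 2.5298], [0.0000, 5.0596]]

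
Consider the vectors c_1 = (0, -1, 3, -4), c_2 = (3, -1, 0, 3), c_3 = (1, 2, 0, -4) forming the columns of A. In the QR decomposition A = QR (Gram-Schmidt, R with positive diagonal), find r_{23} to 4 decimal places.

r_{23} = -1.3404

c_1 = (0, -1, 3, -4); ‖c_1‖ = 5.0990, so e_1 = (0.0000, -0.1961, 0.5883, -0.7845).
e_1·c_2 = 0.0000·3 + (-0.1961)·(-1) + 0.5883·0 + (-0.7845)·3 = -2.1573.
u_2 = c_2 + 2.1573·e_1 = (3.0000, -1.4231, 1.2692, 1.3077).
‖u_2‖ = 3.7876, so e_2 = (0.7921, -0.3757, 0.3351, 0.3453).
r_{23} = e_2·c_3 = -1.3404.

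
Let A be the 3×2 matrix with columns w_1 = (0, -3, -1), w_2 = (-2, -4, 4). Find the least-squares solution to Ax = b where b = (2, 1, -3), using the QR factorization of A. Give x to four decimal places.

x = (0.5405, -0.6757)

e_1 = w_1/‖w_1‖ = (0, -3, -1)/3.1623 = (0.0000, -0.9487, -0.3162).
r_{12} = e_1·w_2 = 2.5298.
u_2 = w_2 − 2.5298·e_1 = (-2.0000, -1.6000, 4.8000).
‖u_2‖ = 5.4406, so e_2 = (-0.3676, -0.2941, 0.8823).
Qᵀb = (0.0000, -3.6761).
Back-substitute: x_2 = -3.6761/5.4406 = -0.6757.
x_1 = (0.0000 − 2.5298·(-0.6757))/3.1623 = 0.5405.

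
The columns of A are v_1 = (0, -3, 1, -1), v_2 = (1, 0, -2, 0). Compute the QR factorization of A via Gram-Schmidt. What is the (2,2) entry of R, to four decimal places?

r_{22} = 2.1532

v_1 = (0, -3, 1, -1); ‖v_1‖ = 3.3166, so q_1 = (0.0000, -0.9045, 0.3015, -0.3015).
q_1·v_2 = 0.0000·1 + (-0.9045)·0 + 0.3015·(-2) + (-0.3015)·0 = -0.6030.
u_2 = v_2 + 0.6030·q_1 = (1.0000, -0.5455, -1.8182, -0.1818).
r_{22} = ‖u_2‖ = 2.1532.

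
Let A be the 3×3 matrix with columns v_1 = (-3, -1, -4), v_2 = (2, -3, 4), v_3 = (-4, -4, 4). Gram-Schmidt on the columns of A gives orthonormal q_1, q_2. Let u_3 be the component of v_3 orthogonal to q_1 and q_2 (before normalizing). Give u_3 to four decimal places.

v_1 = (-3, -1, -4); ‖v_1‖ = 5.0990, so q_1 = (-0.5883, -0.1961, -0.7845).
q_1·v_2 = (-0.5883)·2 + (-0.1961)·(-3) + (-0.7845)·4 = -3.7262.
u_2 = v_2 + 3.7262·q_1 = (-0.1923, -3.7308, 1.0769).
‖u_2‖ = 3.8879, so q_2 = (-0.0495, -0.9596, 0.2770).
q_1·v_3 = (-0.5883)·(-4) + (-0.1961)·(-4) + (-0.7845)·4 = 0.0000; q_2·v_3 = (-0.0495)·(-4) + (-0.9596)·(-4) + 0.2770·4 = 5.1442.
u_3 = v_3 + 0.0000·q_1 − 5.1442·q_2 = (-3.7455, 0.9364, 2.5751).

u_3 = (-3.7455, 0.9364, 2.5751)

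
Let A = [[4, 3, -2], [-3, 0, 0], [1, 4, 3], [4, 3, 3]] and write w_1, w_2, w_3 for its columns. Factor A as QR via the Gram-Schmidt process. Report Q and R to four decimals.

Q = [[0.6172, 0.0851, -0.7764], [-0.4629, 0.5108, -0.2277], [0.1543, 0.8513, 0.1576], [0.6172, 0.0851, 0.5662]], R = [[6.4807, 4.3205, 1.0801], [0.0000, 3.9158, 2.6389], [0.0000, 0.0000, 3.7242]]

w_1 = (4, -3, 1, 4); ‖w_1‖ = 6.4807, so e_1 = (0.6172, -0.4629, 0.1543, 0.6172).
e_1·w_2 = 0.6172·3 + (-0.4629)·0 + 0.1543·4 + 0.6172·3 = 4.3205.
u_2 = w_2 − 4.3205·e_1 = (0.3333, 2.0000, 3.3333, 0.3333).
‖u_2‖ = 3.9158, so e_2 = (0.0851, 0.5108, 0.8513, 0.0851).
e_1·w_3 = 0.6172·(-2) + (-0.4629)·0 + 0.1543·3 + 0.6172·3 = 1.0801; e_2·w_3 = 0.0851·(-2) + 0.5108·0 + 0.8513·3 + 0.0851·3 = 2.6389.
u_3 = w_3 − 1.0801·e_1 − 2.6389·e_2 = (-2.8913, -0.8478, 0.5870, 2.1087).
‖u_3‖ = 3.7242, so e_3 = (-0.7764, -0.2277, 0.1576, 0.5662).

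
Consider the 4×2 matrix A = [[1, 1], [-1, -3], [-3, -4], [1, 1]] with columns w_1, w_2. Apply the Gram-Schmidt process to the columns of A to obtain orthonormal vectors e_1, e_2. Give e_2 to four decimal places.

e_2 = (-0.2440, -0.9271, 0.1464, -0.2440)

w_1 = (1, -1, -3, 1); ‖w_1‖ = 3.4641, so e_1 = (0.2887, -0.2887, -0.8660, 0.2887).
e_1·w_2 = 0.2887·1 + (-0.2887)·(-3) + (-0.8660)·(-4) + 0.2887·1 = 4.9075.
u_2 = w_2 − 4.9075·e_1 = (-0.4167, -1.5833, 0.2500, -0.4167).
‖u_2‖ = 1.7078, so e_2 = (-0.2440, -0.9271, 0.1464, -0.2440).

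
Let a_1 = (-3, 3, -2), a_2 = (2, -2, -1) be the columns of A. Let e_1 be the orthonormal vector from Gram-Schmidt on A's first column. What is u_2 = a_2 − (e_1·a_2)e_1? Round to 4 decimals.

u_2 = (0.6364, -0.6364, -1.9091)

a_1 = (-3, 3, -2); ‖a_1‖ = 4.6904, so e_1 = (-0.6396, 0.6396, -0.4264).
e_1·a_2 = (-0.6396)·2 + 0.6396·(-2) + (-0.4264)·(-1) = -2.1320.
u_2 = a_2 + 2.1320·e_1 = (0.6364, -0.6364, -1.9091).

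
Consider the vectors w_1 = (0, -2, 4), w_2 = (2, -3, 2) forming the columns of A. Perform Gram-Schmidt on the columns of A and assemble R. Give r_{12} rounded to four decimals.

r_{12} = 3.1305

e_1 = w_1/‖w_1‖ = (0, -2, 4)/4.4721 = (0.0000, -0.4472, 0.8944).
r_{12} = e_1·w_2 = 3.1305.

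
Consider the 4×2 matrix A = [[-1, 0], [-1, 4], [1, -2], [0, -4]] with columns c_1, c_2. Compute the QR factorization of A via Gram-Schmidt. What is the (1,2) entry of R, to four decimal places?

e_1 = c_1/‖c_1‖ = (-1, -1, 1, 0)/1.7321 = (-0.5774, -0.5774, 0.5774, 0.0000).
r_{12} = e_1·c_2 = -3.4641.

r_{12} = -3.4641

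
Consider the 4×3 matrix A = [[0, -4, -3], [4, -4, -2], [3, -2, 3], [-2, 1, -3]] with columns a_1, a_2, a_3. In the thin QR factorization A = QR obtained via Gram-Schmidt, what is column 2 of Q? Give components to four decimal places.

a_1 = (0, 4, 3, -2); ‖a_1‖ = 5.3852, so e_1 = (0.0000, 0.7428, 0.5571, -0.3714).
e_1·a_2 = 0.0000·(-4) + 0.7428·(-4) + 0.5571·(-2) + (-0.3714)·1 = -4.4567.
u_2 = a_2 + 4.4567·e_1 = (-4.0000, -0.6897, 0.4828, -0.6552).
‖u_2‖ = 4.1398, so e_2 = (-0.9662, -0.1666, 0.1166, -0.1583).

e_2 = (-0.9662, -0.1666, 0.1166, -0.1583)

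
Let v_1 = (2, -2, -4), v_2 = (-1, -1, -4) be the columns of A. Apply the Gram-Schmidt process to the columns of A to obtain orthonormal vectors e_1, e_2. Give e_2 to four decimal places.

v_1 = (2, -2, -4); ‖v_1‖ = 4.8990, so e_1 = (0.4082, -0.4082, -0.8165).
e_1·v_2 = 0.4082·(-1) + (-0.4082)·(-1) + (-0.8165)·(-4) = 3.2660.
u_2 = v_2 − 3.2660·e_1 = (-2.3333, 0.3333, -1.3333).
‖u_2‖ = 2.7080, so e_2 = (-0.8616, 0.1231, -0.4924).

e_2 = (-0.8616, 0.1231, -0.4924)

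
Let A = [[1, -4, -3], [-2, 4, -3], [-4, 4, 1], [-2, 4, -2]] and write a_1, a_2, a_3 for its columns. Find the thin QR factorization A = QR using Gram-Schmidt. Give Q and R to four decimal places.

q_1 = a_1/‖a_1‖ = (1, -2, -4, -2)/5.0000 = (0.2000, -0.4000, -0.8000, -0.4000).
r_{12} = q_1·a_2 = -7.2000.
u_2 = a_2 + 7.2000·q_1 = (-2.5600, 1.1200, -1.7600, 1.1200).
‖u_2‖ = 3.4871, so q_2 = (-0.7341, 0.3212, -0.5047, 0.3212).
r_{13} = q_1·a_3 = 0.6000; r_{23} = q_2·a_3 = 0.0918.
u_3 = a_3 − 0.6000·q_1 − 0.0918·q_2 = (-3.0526, -2.7895, 1.5263, -1.7895).
‖u_3‖ = 4.7573, so q_3 = (-0.6417, -0.5864, 0.3208, -0.3762).

Q = [[0.2000, -0.7341, -0.6417], [-0.4000, 0.3212, -0.5864], [-0.8000, -0.5047, 0.3208], [-0.4000, 0.3212, -0.3762]], R = [[5.0000, -7.2000, 0.6000], [0.0000, 3.4871, 0.0918], [0.0000, 0.0000, 4.7573]]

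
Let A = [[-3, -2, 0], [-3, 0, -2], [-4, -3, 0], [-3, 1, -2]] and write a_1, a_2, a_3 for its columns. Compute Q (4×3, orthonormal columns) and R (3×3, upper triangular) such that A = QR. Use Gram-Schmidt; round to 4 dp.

a_1 = (-3, -3, -4, -3); ‖a_1‖ = 6.5574, so e_1 = (-0.4575, -0.4575, -0.6100, -0.4575).
e_1·a_2 = (-0.4575)·(-2) + (-0.4575)·0 + (-0.6100)·(-3) + (-0.4575)·1 = 2.2875.
u_2 = a_2 − 2.2875·e_1 = (-0.9535, 1.0465, -1.6047, 2.0465).
‖u_2‖ = 2.9610, so e_2 = (-0.3220, 0.3534, -0.5419, 0.6912).
e_1·a_3 = (-0.4575)·0 + (-0.4575)·(-2) + (-0.6100)·0 + (-0.4575)·(-2) = 1.8300; e_2·a_3 = (-0.3220)·0 + 0.3534·(-2) + (-0.5419)·0 + 0.6912·(-2) = -2.0892.
u_3 = a_3 − 1.8300·e_1 + 2.0892·e_2 = (0.1645, -0.4244, -0.0159, 0.2812).
‖u_3‖ = 0.5352, so e_3 = (0.3073, -0.7929, -0.0297, 0.5253).

Q = [[-0.4575, -0.3220, 0.3073], [-0.4575, 0.3534, -0.7929], [-0.6100, -0.5419, -0.0297], [-0.4575, 0.6912, 0.5253]], R = [[6.5574, 2.2875, 1.8300], [0.0000, 2.9610, -2.0892], [0.0000, 0.0000, 0.5352]]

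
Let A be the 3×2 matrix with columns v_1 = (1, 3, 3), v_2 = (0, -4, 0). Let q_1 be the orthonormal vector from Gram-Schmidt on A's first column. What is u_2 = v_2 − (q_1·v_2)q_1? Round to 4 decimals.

u_2 = (0.6316, -2.1053, 1.8947)

q_1 = v_1/‖v_1‖ = (1, 3, 3)/4.3589 = (0.2294, 0.6882, 0.6882).
r_{12} = q_1·v_2 = -2.7530.
u_2 = v_2 + 2.7530·q_1 = (0.6316, -2.1053, 1.8947).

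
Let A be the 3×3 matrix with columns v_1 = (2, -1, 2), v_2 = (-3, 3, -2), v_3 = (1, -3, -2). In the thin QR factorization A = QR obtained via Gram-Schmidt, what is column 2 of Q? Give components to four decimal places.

e_1 = v_1/‖v_1‖ = (2, -1, 2)/3.0000 = (0.6667, -0.3333, 0.6667).
r_{12} = e_1·v_2 = -4.3333.
u_2 = v_2 + 4.3333·e_1 = (-0.1111, 1.5556, 0.8889).
‖u_2‖ = 1.7951, so e_2 = (-0.0619, 0.8666, 0.4952).

e_2 = (-0.0619, 0.8666, 0.4952)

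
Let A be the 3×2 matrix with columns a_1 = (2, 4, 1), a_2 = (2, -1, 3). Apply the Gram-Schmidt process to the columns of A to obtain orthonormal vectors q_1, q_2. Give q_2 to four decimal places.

a_1 = (2, 4, 1); ‖a_1‖ = 4.5826, so q_1 = (0.4364, 0.8729, 0.2182).
q_1·a_2 = 0.4364·2 + 0.8729·(-1) + 0.2182·3 = 0.6547.
u_2 = a_2 − 0.6547·q_1 = (1.7143, -1.5714, 2.8571).
‖u_2‖ = 3.6839, so q_2 = (0.4653, -0.4266, 0.7756).

q_2 = (0.4653, -0.4266, 0.7756)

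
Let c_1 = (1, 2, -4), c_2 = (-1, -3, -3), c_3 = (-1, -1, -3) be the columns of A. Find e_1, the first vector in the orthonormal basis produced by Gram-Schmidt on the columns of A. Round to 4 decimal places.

e_1 = (0.2182, 0.4364, -0.8729)

e_1 = c_1/‖c_1‖ = (1, 2, -4)/4.5826 = (0.2182, 0.4364, -0.8729).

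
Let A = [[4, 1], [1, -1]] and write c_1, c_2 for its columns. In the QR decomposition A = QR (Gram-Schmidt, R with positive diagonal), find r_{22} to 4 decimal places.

r_{22} = 1.2127

c_1 = (4, 1); ‖c_1‖ = 4.1231, so q_1 = (0.9701, 0.2425).
q_1·c_2 = 0.9701·1 + 0.2425·(-1) = 0.7276.
u_2 = c_2 − 0.7276·q_1 = (0.2941, -1.1765).
r_{22} = ‖u_2‖ = 1.2127.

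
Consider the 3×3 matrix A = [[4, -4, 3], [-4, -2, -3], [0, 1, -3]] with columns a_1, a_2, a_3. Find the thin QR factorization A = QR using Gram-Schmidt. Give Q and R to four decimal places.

Q = [[0.7071, -0.6882, -0.1622], [-0.7071, -0.6882, -0.1622], [0.0000, 0.2294, -0.9733]], R = [[5.6569, -1.4142, 4.2426], [0.0000, 4.3589, -0.6882], [0.0000, 0.0000, 2.9200]]

a_1 = (4, -4, 0); ‖a_1‖ = 5.6569, so e_1 = (0.7071, -0.7071, 0.0000).
e_1·a_2 = 0.7071·(-4) + (-0.7071)·(-2) + 0.0000·1 = -1.4142.
u_2 = a_2 + 1.4142·e_1 = (-3.0000, -3.0000, 1.0000).
‖u_2‖ = 4.3589, so e_2 = (-0.6882, -0.6882, 0.2294).
e_1·a_3 = 0.7071·3 + (-0.7071)·(-3) + 0.0000·(-3) = 4.2426; e_2·a_3 = (-0.6882)·3 + (-0.6882)·(-3) + 0.2294·(-3) = -0.6882.
u_3 = a_3 − 4.2426·e_1 + 0.6882·e_2 = (-0.4737, -0.4737, -2.8421).
‖u_3‖ = 2.9200, so e_3 = (-0.1622, -0.1622, -0.9733).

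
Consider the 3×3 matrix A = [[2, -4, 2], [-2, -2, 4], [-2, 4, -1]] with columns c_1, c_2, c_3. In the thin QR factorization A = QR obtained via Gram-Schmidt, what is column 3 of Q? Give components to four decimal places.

c_1 = (2, -2, -2); ‖c_1‖ = 3.4641, so q_1 = (0.5774, -0.5774, -0.5774).
q_1·c_2 = 0.5774·(-4) + (-0.5774)·(-2) + (-0.5774)·4 = -3.4641.
u_2 = c_2 + 3.4641·q_1 = (-2.0000, -4.0000, 2.0000).
‖u_2‖ = 4.8990, so q_2 = (-0.4082, -0.8165, 0.4082).
q_1·c_3 = 0.5774·2 + (-0.5774)·4 + (-0.5774)·(-1) = -0.5774; q_2·c_3 = (-0.4082)·2 + (-0.8165)·4 + 0.4082·(-1) = -4.4907.
u_3 = c_3 + 0.5774·q_1 + 4.4907·q_2 = (0.5000, 0.0000, 0.5000).
‖u_3‖ = 0.7071, so q_3 = (0.7071, 0.0000, 0.7071).

q_3 = (0.7071, 0.0000, 0.7071)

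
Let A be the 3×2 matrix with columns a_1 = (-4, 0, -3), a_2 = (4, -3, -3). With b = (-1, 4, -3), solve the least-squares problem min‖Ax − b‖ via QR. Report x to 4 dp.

x = (0.4906, -0.1049)

q_1 = a_1/‖a_1‖ = (-4, 0, -3)/5.0000 = (-0.8000, 0.0000, -0.6000).
r_{12} = q_1·a_2 = -1.4000.
u_2 = a_2 + 1.4000·q_1 = (2.8800, -3.0000, -3.8400).
‖u_2‖ = 5.6604, so q_2 = (0.5088, -0.5300, -0.6784).
Qᵀb = (2.6000, -0.5936).
Back-substitute: x_2 = -0.5936/5.6604 = -0.1049.
x_1 = (2.6000 + 1.4000·(-0.1049))/5.0000 = 0.4906.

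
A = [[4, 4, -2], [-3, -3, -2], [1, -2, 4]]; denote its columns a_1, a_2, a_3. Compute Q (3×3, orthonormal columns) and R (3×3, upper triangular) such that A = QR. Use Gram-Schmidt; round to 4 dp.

Q = [[0.7845, 0.1569, -0.6000], [-0.5883, -0.1177, -0.8000], [0.1961, -0.9806, 0.0000]], R = [[5.0990, 4.5107, 0.3922], [0.0000, 2.9417, -4.0008], [0.0000, 0.0000, 2.8000]]

a_1 = (4, -3, 1); ‖a_1‖ = 5.0990, so q_1 = (0.7845, -0.5883, 0.1961).
q_1·a_2 = 0.7845·4 + (-0.5883)·(-3) + 0.1961·(-2) = 4.5107.
u_2 = a_2 − 4.5107·q_1 = (0.4615, -0.3462, -2.8846).
‖u_2‖ = 2.9417, so q_2 = (0.1569, -0.1177, -0.9806).
q_1·a_3 = 0.7845·(-2) + (-0.5883)·(-2) + 0.1961·4 = 0.3922; q_2·a_3 = 0.1569·(-2) + (-0.1177)·(-2) + (-0.9806)·4 = -4.0008.
u_3 = a_3 − 0.3922·q_1 + 4.0008·q_2 = (-1.6800, -2.2400, 0.0000).
‖u_3‖ = 2.8000, so q_3 = (-0.6000, -0.8000, 0.0000).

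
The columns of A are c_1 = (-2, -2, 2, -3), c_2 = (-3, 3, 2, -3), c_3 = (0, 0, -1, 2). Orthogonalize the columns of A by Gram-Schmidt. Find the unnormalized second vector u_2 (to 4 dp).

u_2 = (-1.7619, 4.2381, 0.7619, -1.1429)

c_1 = (-2, -2, 2, -3); ‖c_1‖ = 4.5826, so e_1 = (-0.4364, -0.4364, 0.4364, -0.6547).
e_1·c_2 = (-0.4364)·(-3) + (-0.4364)·3 + 0.4364·2 + (-0.6547)·(-3) = 2.8368.
u_2 = c_2 − 2.8368·e_1 = (-1.7619, 4.2381, 0.7619, -1.1429).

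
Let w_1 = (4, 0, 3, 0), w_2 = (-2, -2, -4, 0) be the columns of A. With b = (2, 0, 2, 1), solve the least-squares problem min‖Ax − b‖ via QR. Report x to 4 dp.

w_1 = (4, 0, 3, 0); ‖w_1‖ = 5.0000, so e_1 = (0.8000, 0.0000, 0.6000, 0.0000).
e_1·w_2 = 0.8000·(-2) + 0.0000·(-2) + 0.6000·(-4) + 0.0000·0 = -4.0000.
u_2 = w_2 + 4.0000·e_1 = (1.2000, -2.0000, -1.6000, 0.0000).
‖u_2‖ = 2.8284, so e_2 = (0.4243, -0.7071, -0.5657, 0.0000).
Qᵀb = (2.8000, -0.2828).
Back-substitute: x_2 = -0.2828/2.8284 = -0.1000.
x_1 = (2.8000 + 4.0000·(-0.1000))/5.0000 = 0.4800.

x = (0.4800, -0.1000)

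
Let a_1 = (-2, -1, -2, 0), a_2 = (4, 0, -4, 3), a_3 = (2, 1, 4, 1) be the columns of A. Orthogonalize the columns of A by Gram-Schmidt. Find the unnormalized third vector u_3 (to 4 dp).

a_1 = (-2, -1, -2, 0); ‖a_1‖ = 3.0000, so q_1 = (-0.6667, -0.3333, -0.6667, 0.0000).
q_1·a_2 = (-0.6667)·4 + (-0.3333)·0 + (-0.6667)·(-4) + 0.0000·3 = 0.0000.
u_2 = a_2 + 0.0000·q_1 = (4.0000, 0.0000, -4.0000, 3.0000).
‖u_2‖ = 6.4031, so q_2 = (0.6247, 0.0000, -0.6247, 0.4685).
q_1·a_3 = (-0.6667)·2 + (-0.3333)·1 + (-0.6667)·4 + 0.0000·1 = -4.3333; q_2·a_3 = 0.6247·2 + 0.0000·1 + (-0.6247)·4 + 0.4685·1 = -0.7809.
u_3 = a_3 + 4.3333·q_1 + 0.7809·q_2 = (-0.4011, -0.4444, 0.6233, 1.3659).

u_3 = (-0.4011, -0.4444, 0.6233, 1.3659)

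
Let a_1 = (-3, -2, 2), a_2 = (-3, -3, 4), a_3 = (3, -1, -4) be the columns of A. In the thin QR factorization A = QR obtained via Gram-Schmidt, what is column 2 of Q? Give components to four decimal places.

q_2 = (0.6237, -0.1732, 0.7623)

a_1 = (-3, -2, 2); ‖a_1‖ = 4.1231, so q_1 = (-0.7276, -0.4851, 0.4851).
q_1·a_2 = (-0.7276)·(-3) + (-0.4851)·(-3) + 0.4851·4 = 5.5783.
u_2 = a_2 − 5.5783·q_1 = (1.0588, -0.2941, 1.2941).
‖u_2‖ = 1.6977, so q_2 = (0.6237, -0.1732, 0.7623).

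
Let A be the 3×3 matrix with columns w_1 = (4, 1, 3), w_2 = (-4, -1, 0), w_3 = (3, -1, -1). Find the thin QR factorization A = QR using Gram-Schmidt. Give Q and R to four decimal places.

w_1 = (4, 1, 3); ‖w_1‖ = 5.0990, so q_1 = (0.7845, 0.1961, 0.5883).
q_1·w_2 = 0.7845·(-4) + 0.1961·(-1) + 0.5883·0 = -3.3340.
u_2 = w_2 + 3.3340·q_1 = (-1.3846, -0.3462, 1.9615).
‖u_2‖ = 2.4258, so q_2 = (-0.5708, -0.1427, 0.8086).
q_1·w_3 = 0.7845·3 + 0.1961·(-1) + 0.5883·(-1) = 1.5689; q_2·w_3 = (-0.5708)·3 + (-0.1427)·(-1) + 0.8086·(-1) = -2.3783.
u_3 = w_3 − 1.5689·q_1 + 2.3783·q_2 = (0.4118, -1.6471, 0.0000).
‖u_3‖ = 1.6977, so q_3 = (0.2425, -0.9701, 0.0000).

Q = [[0.7845, -0.5708, 0.2425], [0.1961, -0.1427, -0.9701], [0.5883, 0.8086, 0.0000]], R = [[5.0990, -3.3340, 1.5689], [0.0000, 2.4258, -2.3783], [0.0000, 0.0000, 1.6977]]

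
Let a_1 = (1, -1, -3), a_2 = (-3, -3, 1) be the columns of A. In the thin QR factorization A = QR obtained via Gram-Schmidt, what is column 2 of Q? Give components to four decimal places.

a_1 = (1, -1, -3); ‖a_1‖ = 3.3166, so q_1 = (0.3015, -0.3015, -0.9045).
q_1·a_2 = 0.3015·(-3) + (-0.3015)·(-3) + (-0.9045)·1 = -0.9045.
u_2 = a_2 + 0.9045·q_1 = (-2.7273, -3.2727, 0.1818).
‖u_2‖ = 4.2640, so q_2 = (-0.6396, -0.7675, 0.0426).

q_2 = (-0.6396, -0.7675, 0.0426)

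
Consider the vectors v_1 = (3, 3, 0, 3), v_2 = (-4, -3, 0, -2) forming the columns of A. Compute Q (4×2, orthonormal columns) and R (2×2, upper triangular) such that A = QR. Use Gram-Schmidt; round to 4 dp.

Q = [[0.5774, -0.7071], [0.5774, 0.0000], [0.0000, 0.0000], [0.5774, 0.7071]], R = [[5.1962, -5.1962], [0.0000, 1.4142]]

v_1 = (3, 3, 0, 3); ‖v_1‖ = 5.1962, so e_1 = (0.5774, 0.5774, 0.0000, 0.5774).
e_1·v_2 = 0.5774·(-4) + 0.5774·(-3) + 0.0000·0 + 0.5774·(-2) = -5.1962.
u_2 = v_2 + 5.1962·e_1 = (-1.0000, 0.0000, 0.0000, 1.0000).
‖u_2‖ = 1.4142, so e_2 = (-0.7071, 0.0000, 0.0000, 0.7071).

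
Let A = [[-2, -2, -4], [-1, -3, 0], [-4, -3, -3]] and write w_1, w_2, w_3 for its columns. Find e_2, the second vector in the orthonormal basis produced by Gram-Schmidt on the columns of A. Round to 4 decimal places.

e_2 = (-0.0869, -0.9554, 0.2823)

w_1 = (-2, -1, -4); ‖w_1‖ = 4.5826, so e_1 = (-0.4364, -0.2182, -0.8729).
e_1·w_2 = (-0.4364)·(-2) + (-0.2182)·(-3) + (-0.8729)·(-3) = 4.1461.
u_2 = w_2 − 4.1461·e_1 = (-0.1905, -2.0952, 0.6190).
‖u_2‖ = 2.1931, so e_2 = (-0.0869, -0.9554, 0.2823).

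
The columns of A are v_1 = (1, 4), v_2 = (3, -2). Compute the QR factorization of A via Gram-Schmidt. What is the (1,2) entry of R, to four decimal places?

r_{12} = -1.2127

v_1 = (1, 4); ‖v_1‖ = 4.1231, so e_1 = (0.2425, 0.9701).
r_{12} = e_1·v_2 = -1.2127.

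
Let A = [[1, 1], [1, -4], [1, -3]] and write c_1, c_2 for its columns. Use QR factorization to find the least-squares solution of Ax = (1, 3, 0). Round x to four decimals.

x = (0.9048, -0.2143)

c_1 = (1, 1, 1); ‖c_1‖ = 1.7321, so q_1 = (0.5774, 0.5774, 0.5774).
q_1·c_2 = 0.5774·1 + 0.5774·(-4) + 0.5774·(-3) = -3.4641.
u_2 = c_2 + 3.4641·q_1 = (3.0000, -2.0000, -1.0000).
‖u_2‖ = 3.7417, so q_2 = (0.8018, -0.5345, -0.2673).
Qᵀb = (2.3094, -0.8018).
Back-substitute: x_2 = -0.8018/3.7417 = -0.2143.
x_1 = (2.3094 + 3.4641·(-0.2143))/1.7321 = 0.9048.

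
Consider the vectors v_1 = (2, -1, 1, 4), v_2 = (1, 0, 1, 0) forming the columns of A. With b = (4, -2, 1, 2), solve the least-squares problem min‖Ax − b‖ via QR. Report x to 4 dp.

v_1 = (2, -1, 1, 4); ‖v_1‖ = 4.6904, so e_1 = (0.4264, -0.2132, 0.2132, 0.8528).
e_1·v_2 = 0.4264·1 + (-0.2132)·0 + 0.2132·1 + 0.8528·0 = 0.6396.
u_2 = v_2 − 0.6396·e_1 = (0.7273, 0.1364, 0.8636, -0.5455).
‖u_2‖ = 1.2613, so e_2 = (0.5766, 0.1081, 0.6847, -0.4324).
Qᵀb = (4.0508, 1.9100).
Back-substitute: x_2 = 1.9100/1.2613 = 1.5143.
x_1 = (4.0508 − 0.6396·1.5143)/4.6904 = 0.6571.

x = (0.6571, 1.5143)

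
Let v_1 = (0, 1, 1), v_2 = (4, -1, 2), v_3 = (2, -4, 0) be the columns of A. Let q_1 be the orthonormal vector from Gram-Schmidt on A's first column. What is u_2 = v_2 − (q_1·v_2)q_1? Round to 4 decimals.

u_2 = (4.0000, -1.5000, 1.5000)

v_1 = (0, 1, 1); ‖v_1‖ = 1.4142, so q_1 = (0.0000, 0.7071, 0.7071).
q_1·v_2 = 0.0000·4 + 0.7071·(-1) + 0.7071·2 = 0.7071.
u_2 = v_2 − 0.7071·q_1 = (4.0000, -1.5000, 1.5000).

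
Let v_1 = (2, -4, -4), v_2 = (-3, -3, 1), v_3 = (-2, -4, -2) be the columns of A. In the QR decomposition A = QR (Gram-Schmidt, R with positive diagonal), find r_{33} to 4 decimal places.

r_{33} = 1.0738

v_1 = (2, -4, -4); ‖v_1‖ = 6.0000, so e_1 = (0.3333, -0.6667, -0.6667).
e_1·v_2 = 0.3333·(-3) + (-0.6667)·(-3) + (-0.6667)·1 = 0.3333.
u_2 = v_2 − 0.3333·e_1 = (-3.1111, -2.7778, 1.2222).
‖u_2‖ = 4.3461, so e_2 = (-0.7158, -0.6391, 0.2812).
e_1·v_3 = 0.3333·(-2) + (-0.6667)·(-4) + (-0.6667)·(-2) = 3.3333; e_2·v_3 = (-0.7158)·(-2) + (-0.6391)·(-4) + 0.2812·(-2) = 3.4258.
u_3 = v_3 − 3.3333·e_1 − 3.4258·e_2 = (-0.6588, 0.4118, -0.7412).
r_{33} = ‖u_3‖ = 1.0738.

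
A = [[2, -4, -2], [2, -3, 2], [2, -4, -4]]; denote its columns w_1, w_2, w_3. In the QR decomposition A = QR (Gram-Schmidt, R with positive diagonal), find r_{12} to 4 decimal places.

r_{12} = -6.3509

e_1 = w_1/‖w_1‖ = (2, 2, 2)/3.4641 = (0.5774, 0.5774, 0.5774).
r_{12} = e_1·w_2 = -6.3509.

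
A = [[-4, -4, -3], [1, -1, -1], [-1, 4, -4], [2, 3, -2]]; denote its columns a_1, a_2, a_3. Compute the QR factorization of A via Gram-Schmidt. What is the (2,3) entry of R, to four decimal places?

e_1 = a_1/‖a_1‖ = (-4, 1, -1, 2)/4.6904 = (-0.8528, 0.2132, -0.2132, 0.4264).
r_{12} = e_1·a_2 = 3.6244.
u_2 = a_2 − 3.6244·e_1 = (-0.9091, -1.7727, 4.7727, 1.4545).
‖u_2‖ = 5.3725, so e_2 = (-0.1692, -0.3300, 0.8884, 0.2707).
r_{23} = e_2·a_3 = -3.2573.

r_{23} = -3.2573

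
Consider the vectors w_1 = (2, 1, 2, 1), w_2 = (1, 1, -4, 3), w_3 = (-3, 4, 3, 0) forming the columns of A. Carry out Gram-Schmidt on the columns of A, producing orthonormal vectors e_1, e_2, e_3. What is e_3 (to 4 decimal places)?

w_1 = (2, 1, 2, 1); ‖w_1‖ = 3.1623, so e_1 = (0.6325, 0.3162, 0.6325, 0.3162).
e_1·w_2 = 0.6325·1 + 0.3162·1 + 0.6325·(-4) + 0.3162·3 = -0.6325.
u_2 = w_2 + 0.6325·e_1 = (1.4000, 1.2000, -3.6000, 3.2000).
‖u_2‖ = 5.1575, so e_2 = (0.2714, 0.2327, -0.6980, 0.6205).
e_1·w_3 = 0.6325·(-3) + 0.3162·4 + 0.6325·3 + 0.3162·0 = 1.2649; e_2·w_3 = 0.2714·(-3) + 0.2327·4 + (-0.6980)·3 + 0.6205·0 = -1.9777.
u_3 = w_3 − 1.2649·e_1 + 1.9777·e_2 = (-3.2632, 4.0602, 0.8195, 0.8271).
‖u_3‖ = 5.3375, so e_3 = (-0.6114, 0.7607, 0.1535, 0.1550).

e_3 = (-0.6114, 0.7607, 0.1535, 0.1550)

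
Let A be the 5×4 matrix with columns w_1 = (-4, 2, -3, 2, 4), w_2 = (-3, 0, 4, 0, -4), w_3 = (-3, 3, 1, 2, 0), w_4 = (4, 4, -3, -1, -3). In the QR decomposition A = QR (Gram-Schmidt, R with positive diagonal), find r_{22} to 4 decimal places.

q_1 = w_1/‖w_1‖ = (-4, 2, -3, 2, 4)/7.0000 = (-0.5714, 0.2857, -0.4286, 0.2857, 0.5714).
r_{12} = q_1·w_2 = -2.2857.
u_2 = w_2 + 2.2857·q_1 = (-4.3061, 0.6531, 3.0204, 0.6531, -2.6939).
r_{22} = ‖u_2‖ = 5.9813.

r_{22} = 5.9813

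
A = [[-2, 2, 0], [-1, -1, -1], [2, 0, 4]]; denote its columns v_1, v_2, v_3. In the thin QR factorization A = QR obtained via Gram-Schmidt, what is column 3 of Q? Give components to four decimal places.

q_1 = v_1/‖v_1‖ = (-2, -1, 2)/3.0000 = (-0.6667, -0.3333, 0.6667).
r_{12} = q_1·v_2 = -1.0000.
u_2 = v_2 + 1.0000·q_1 = (1.3333, -1.3333, 0.6667).
‖u_2‖ = 2.0000, so q_2 = (0.6667, -0.6667, 0.3333).
r_{13} = q_1·v_3 = 3.0000; r_{23} = q_2·v_3 = 2.0000.
u_3 = v_3 − 3.0000·q_1 − 2.0000·q_2 = (0.6667, 1.3333, 1.3333).
‖u_3‖ = 2.0000, so q_3 = (0.3333, 0.6667, 0.6667).

q_3 = (0.3333, 0.6667, 0.6667)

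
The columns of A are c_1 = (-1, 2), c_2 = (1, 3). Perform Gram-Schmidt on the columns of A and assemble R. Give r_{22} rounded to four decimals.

r_{22} = 2.2361

e_1 = c_1/‖c_1‖ = (-1, 2)/2.2361 = (-0.4472, 0.8944).
r_{12} = e_1·c_2 = 2.2361.
u_2 = c_2 − 2.2361·e_1 = (2.0000, 1.0000).
r_{22} = ‖u_2‖ = 2.2361.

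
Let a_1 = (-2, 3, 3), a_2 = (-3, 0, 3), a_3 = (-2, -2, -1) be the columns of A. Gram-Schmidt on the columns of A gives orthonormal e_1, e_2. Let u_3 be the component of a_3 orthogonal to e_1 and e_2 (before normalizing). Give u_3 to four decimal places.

u_3 = (-1.1053, 0.3684, -1.1053)

e_1 = a_1/‖a_1‖ = (-2, 3, 3)/4.6904 = (-0.4264, 0.6396, 0.6396).
r_{12} = e_1·a_2 = 3.1980.
u_2 = a_2 − 3.1980·e_1 = (-1.6364, -2.0455, 0.9545).
‖u_2‖ = 2.7880, so e_2 = (-0.5869, -0.7337, 0.3424).
r_{13} = e_1·a_3 = -1.0660; r_{23} = e_2·a_3 = 2.2988.
u_3 = a_3 + 1.0660·e_1 − 2.2988·e_2 = (-1.1053, 0.3684, -1.1053).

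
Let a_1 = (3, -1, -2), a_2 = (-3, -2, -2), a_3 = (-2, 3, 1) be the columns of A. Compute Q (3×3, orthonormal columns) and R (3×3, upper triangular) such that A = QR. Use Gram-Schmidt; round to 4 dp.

a_1 = (3, -1, -2); ‖a_1‖ = 3.7417, so e_1 = (0.8018, -0.2673, -0.5345).
e_1·a_2 = 0.8018·(-3) + (-0.2673)·(-2) + (-0.5345)·(-2) = -0.8018.
u_2 = a_2 + 0.8018·e_1 = (-2.3571, -2.2143, -2.4286).
‖u_2‖ = 4.0444, so e_2 = (-0.5828, -0.5475, -0.6005).
e_1·a_3 = 0.8018·(-2) + (-0.2673)·3 + (-0.5345)·1 = -2.9399; e_2·a_3 = (-0.5828)·(-2) + (-0.5475)·3 + (-0.6005)·1 = -1.0773.
u_3 = a_3 + 2.9399·e_1 + 1.0773·e_2 = (-0.2707, 1.6245, -1.2183).
‖u_3‖ = 2.0485, so e_3 = (-0.1322, 0.7930, -0.5947).

Q = [[0.8018, -0.5828, -0.1322], [-0.2673, -0.5475, 0.7930], [-0.5345, -0.6005, -0.5947]], R = [[3.7417, -0.8018, -2.9399], [0.0000, 4.0444, -1.0773], [0.0000, 0.0000, 2.0485]]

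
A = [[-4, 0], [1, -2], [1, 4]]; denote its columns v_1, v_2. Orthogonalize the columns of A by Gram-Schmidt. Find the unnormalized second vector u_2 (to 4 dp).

u_2 = (0.4444, -2.1111, 3.8889)

e_1 = v_1/‖v_1‖ = (-4, 1, 1)/4.2426 = (-0.9428, 0.2357, 0.2357).
r_{12} = e_1·v_2 = 0.4714.
u_2 = v_2 − 0.4714·e_1 = (0.4444, -2.1111, 3.8889).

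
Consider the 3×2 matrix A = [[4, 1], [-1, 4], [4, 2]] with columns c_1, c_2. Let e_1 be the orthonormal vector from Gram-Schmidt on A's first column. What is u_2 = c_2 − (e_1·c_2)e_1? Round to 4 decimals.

c_1 = (4, -1, 4); ‖c_1‖ = 5.7446, so e_1 = (0.6963, -0.1741, 0.6963).
e_1·c_2 = 0.6963·1 + (-0.1741)·4 + 0.6963·2 = 1.3926.
u_2 = c_2 − 1.3926·e_1 = (0.0303, 4.2424, 1.0303).

u_2 = (0.0303, 4.2424, 1.0303)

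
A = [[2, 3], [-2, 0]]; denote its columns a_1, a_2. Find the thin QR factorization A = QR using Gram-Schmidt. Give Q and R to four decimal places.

q_1 = a_1/‖a_1‖ = (2, -2)/2.8284 = (0.7071, -0.7071).
r_{12} = q_1·a_2 = 2.1213.
u_2 = a_2 − 2.1213·q_1 = (1.5000, 1.5000).
‖u_2‖ = 2.1213, so q_2 = (0.7071, 0.7071).

Q = [[0.7071, 0.7071], [-0.7071, 0.7071]], R = [[2.8284, 2.1213], [0.0000, 2.1213]]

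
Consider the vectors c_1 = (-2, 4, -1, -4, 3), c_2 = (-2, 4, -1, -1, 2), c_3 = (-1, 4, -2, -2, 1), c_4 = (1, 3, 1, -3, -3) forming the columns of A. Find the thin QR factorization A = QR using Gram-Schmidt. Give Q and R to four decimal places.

Q = [[-0.2949, -0.2885, 0.4152, 0.0136], [0.5898, 0.5771, 0.2847, 0.4082], [-0.1474, -0.1443, -0.6287, 0.7212], [-0.5898, 0.7502, -0.1874, -0.1769], [0.4423, -0.0096, -0.5623, -0.5307]], R = [[6.7823, 4.5707, 4.5707, 1.7693], [0.0000, 2.2602, 1.3754, -0.9233], [0.0000, 0.0000, 1.7936, 2.8897], [0.0000, 0.0000, 0.0000, 4.0825]]

c_1 = (-2, 4, -1, -4, 3); ‖c_1‖ = 6.7823, so e_1 = (-0.2949, 0.5898, -0.1474, -0.5898, 0.4423).
e_1·c_2 = (-0.2949)·(-2) + 0.5898·4 + (-0.1474)·(-1) + (-0.5898)·(-1) + 0.4423·2 = 4.5707.
u_2 = c_2 − 4.5707·e_1 = (-0.6522, 1.3043, -0.3261, 1.6957, -0.0217).
‖u_2‖ = 2.2602, so e_2 = (-0.2885, 0.5771, -0.1443, 0.7502, -0.0096).
e_1·c_3 = (-0.2949)·(-1) + 0.5898·4 + (-0.1474)·(-2) + (-0.5898)·(-2) + 0.4423·1 = 4.5707; e_2·c_3 = (-0.2885)·(-1) + 0.5771·4 + (-0.1443)·(-2) + 0.7502·(-2) + (-0.0096)·1 = 1.3754.
u_3 = c_3 − 4.5707·e_1 − 1.3754·e_2 = (0.7447, 0.5106, -1.1277, -0.3362, -1.0085).
‖u_3‖ = 1.7936, so e_3 = (0.4152, 0.2847, -0.6287, -0.1874, -0.5623).
e_1·c_4 = (-0.2949)·1 + 0.5898·3 + (-0.1474)·1 + (-0.5898)·(-3) + 0.4423·(-3) = 1.7693; e_2·c_4 = (-0.2885)·1 + 0.5771·3 + (-0.1443)·1 + 0.7502·(-3) + (-0.0096)·(-3) = -0.9233; e_3·c_4 = 0.4152·1 + 0.2847·3 + (-0.6287)·1 + (-0.1874)·(-3) + (-0.5623)·(-3) = 2.8897.
u_4 = c_4 − 1.7693·e_1 + 0.9233·e_2 − 2.8897·e_3 = (0.0556, 1.6667, 2.9444, -0.7222, -2.1667).
‖u_4‖ = 4.0825, so e_4 = (0.0136, 0.4082, 0.7212, -0.1769, -0.5307).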